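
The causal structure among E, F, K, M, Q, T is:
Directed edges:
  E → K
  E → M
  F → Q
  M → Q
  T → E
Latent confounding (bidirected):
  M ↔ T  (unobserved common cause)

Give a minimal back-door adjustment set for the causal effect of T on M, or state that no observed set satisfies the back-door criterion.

desc(T)\{T}={E,K,M,Q}; candidates ⊆ {F}.
T↔M: latent back-door arc(s) into T.
size 0: {}; under {} T still reaches {M,Q} ∋ M.
size 1: {F}; under {F} T still reaches {M,Q} ∋ M.
T↔M cannot be blocked by any observed set — no back-door set.

T→M: no observed back-door set.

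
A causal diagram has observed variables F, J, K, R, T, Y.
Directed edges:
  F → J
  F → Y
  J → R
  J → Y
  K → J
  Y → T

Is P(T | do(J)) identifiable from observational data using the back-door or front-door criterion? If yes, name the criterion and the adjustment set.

P(T|do(J)): backdoor, adjust for {F}.

desc(J)\{J}={R,T,Y}; candidates ⊆ {F,K}.
size 0: {}; under {} J still reaches {F,K,T,Y} ∋ T.
{F}: J⊥T given {F} in G with J→· removed — back-door holds.
P(T|do(J)) = Σ_{F} P(T|J,F)·P(F).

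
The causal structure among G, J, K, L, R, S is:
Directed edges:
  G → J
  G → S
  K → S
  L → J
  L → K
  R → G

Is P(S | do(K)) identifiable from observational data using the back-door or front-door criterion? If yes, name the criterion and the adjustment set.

P(S|do(K)): backdoor, adjust for ∅.

desc(K)\{K}={S}; candidates ⊆ {G,J,L,R}.
∅: K⊥S given ∅ in G with K→· removed — back-door holds.
P(S|do(K)) = P(S|K) — no adjustment needed.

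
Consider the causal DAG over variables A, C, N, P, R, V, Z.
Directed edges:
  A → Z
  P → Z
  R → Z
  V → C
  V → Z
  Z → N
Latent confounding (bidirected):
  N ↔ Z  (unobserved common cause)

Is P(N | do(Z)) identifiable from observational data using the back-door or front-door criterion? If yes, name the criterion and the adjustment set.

P(N|do(Z)): not identifiable (no BD/FD set).

desc(Z)\{Z}={N}; candidates ⊆ {A,C,P,R,V}.
Z↔N: latent back-door arc(s) into Z.
size 0: {}; under {} Z still reaches {A,C,N,P,R,V} ∋ N.
size 1: {A}, {C}, {P} …(+2); under {A} Z still reaches {C,N,P,R,V} ∋ N.
size 2: {A,C}, {A,P}, {A,R} …(+7); under {A,C} Z still reaches {N,P,R,V} ∋ N.
Z↔N cannot be blocked by any observed set — no back-door set.
No mediator lies on a directed Z→…→N path.
Neither criterion identifies P(N|do(Z)) in this graph.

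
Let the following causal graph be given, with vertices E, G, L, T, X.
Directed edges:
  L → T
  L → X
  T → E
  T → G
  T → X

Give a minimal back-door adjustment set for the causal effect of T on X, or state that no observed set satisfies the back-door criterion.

desc(T)\{T}={E,G,X}; candidates ⊆ {L}.
size 0: {}; under {} T still reaches {L,X} ∋ X.
{L}: T⊥X given {L} in G with T→· removed — back-door holds.

T→X: minimal back-door set {L}.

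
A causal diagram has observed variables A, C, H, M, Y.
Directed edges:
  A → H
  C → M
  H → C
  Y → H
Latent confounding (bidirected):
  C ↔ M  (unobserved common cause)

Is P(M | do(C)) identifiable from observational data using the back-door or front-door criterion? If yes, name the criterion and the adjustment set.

desc(C)\{C}={M}; candidates ⊆ {A,H,Y}.
C↔M: latent back-door arc(s) into C.
size 0: {}; under {} C still reaches {A,H,M,Y} ∋ M.
size 1: {A}, {H}, {Y}; under {A} C still reaches {H,M,Y} ∋ M.
size 2: {A,H}, {A,Y}, {H,Y}; under {A,H} C still reaches {M} ∋ M.
C↔M cannot be blocked by any observed set — no back-door set.
No mediator lies on a directed C→…→M path.
Neither criterion identifies P(M|do(C)) in this graph.

P(M|do(C)): not identifiable (no BD/FD set).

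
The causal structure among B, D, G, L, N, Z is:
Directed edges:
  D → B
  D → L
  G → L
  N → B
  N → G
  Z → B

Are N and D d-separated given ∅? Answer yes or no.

Bayes-Ball from N | ∅ reaches {B,G,L}.
D ∉ reach(N|∅) ⇒ N ⊥ D | ∅.

Yes — N ⊥ D | ∅.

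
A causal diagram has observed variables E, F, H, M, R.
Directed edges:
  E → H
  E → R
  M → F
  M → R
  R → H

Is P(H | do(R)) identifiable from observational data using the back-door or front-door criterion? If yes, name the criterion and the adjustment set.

P(H|do(R)): backdoor, adjust for {E}.

desc(R)\{R}={H}; candidates ⊆ {E,F,M}.
size 0: {}; under {} R still reaches {E,F,H,M} ∋ H.
{E}: R⊥H given {E} in G with R→· removed — back-door holds.
P(H|do(R)) = Σ_{E} P(H|R,E)·P(E).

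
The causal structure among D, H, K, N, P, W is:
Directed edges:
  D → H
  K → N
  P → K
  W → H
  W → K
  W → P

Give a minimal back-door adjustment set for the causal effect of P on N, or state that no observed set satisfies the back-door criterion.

P→N: minimal back-door set {W}.

desc(P)\{P}={K,N}; candidates ⊆ {D,H,W}.
size 0: {}; under {} P still reaches {H,K,N,W} ∋ N.
{W}: P⊥N given {W} in G with P→· removed — back-door holds.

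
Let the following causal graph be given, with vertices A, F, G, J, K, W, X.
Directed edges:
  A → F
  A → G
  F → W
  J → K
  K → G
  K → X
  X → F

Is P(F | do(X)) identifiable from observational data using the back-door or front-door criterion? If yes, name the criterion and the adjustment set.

desc(X)\{X}={F,W}; candidates ⊆ {A,G,J,K}.
∅: X⊥F given ∅ in G with X→· removed — back-door holds.
P(F|do(X)) = P(F|X) — no adjustment needed.

P(F|do(X)): backdoor, adjust for ∅.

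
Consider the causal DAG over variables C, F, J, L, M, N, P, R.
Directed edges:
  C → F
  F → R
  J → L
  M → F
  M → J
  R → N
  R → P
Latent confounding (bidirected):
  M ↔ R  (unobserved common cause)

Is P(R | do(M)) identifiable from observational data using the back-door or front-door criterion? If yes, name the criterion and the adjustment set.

P(R|do(M)): frontdoor, adjust for {F}.

desc(M)\{M}={F,J,L,N,P,R}; candidates ⊆ {C}.
M↔R: latent back-door arc(s) into M.
size 0: {}; under {} M still reaches {N,P,R} ∋ R.
size 1: {C}; under {C} M still reaches {N,P,R} ∋ R.
M↔R cannot be blocked by any observed set — no back-door set.
{F}: (i) intercepts every directed M→R path; (ii) no back-door M→{F}; (iii) {M} blocks every back-door {F}→R. Front-door holds.
P(R|do(M)) = Σ_{F} P(F|M) Σ_{M'} P(R|F,M')P(M').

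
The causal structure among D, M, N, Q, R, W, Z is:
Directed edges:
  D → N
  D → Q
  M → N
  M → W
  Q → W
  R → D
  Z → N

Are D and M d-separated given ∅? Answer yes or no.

Bayes-Ball from D | ∅ reaches {N,Q,R,W}.
M ∉ reach(D|∅) ⇒ D ⊥ M | ∅.

Yes — D ⊥ M | ∅.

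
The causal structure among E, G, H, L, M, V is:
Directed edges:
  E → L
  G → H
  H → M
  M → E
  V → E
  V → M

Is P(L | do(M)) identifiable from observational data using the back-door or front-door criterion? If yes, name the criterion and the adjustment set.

P(L|do(M)): backdoor, adjust for {V}.

desc(M)\{M}={E,L}; candidates ⊆ {G,H,V}.
size 0: {}; under {} M still reaches {E,G,H,L,V} ∋ L.
{V}: M⊥L given {V} in G with M→· removed — back-door holds.
P(L|do(M)) = Σ_{V} P(L|M,V)·P(V).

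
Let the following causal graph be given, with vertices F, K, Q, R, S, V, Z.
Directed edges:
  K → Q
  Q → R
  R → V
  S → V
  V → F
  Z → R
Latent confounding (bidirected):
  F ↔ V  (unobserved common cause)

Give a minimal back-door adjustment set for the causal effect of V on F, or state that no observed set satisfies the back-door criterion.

desc(V)\{V}={F}; candidates ⊆ {K,Q,R,S,Z}.
V↔F: latent back-door arc(s) into V.
size 0: {}; under {} V still reaches {F,K,Q,R,S,Z} ∋ F.
size 1: {K}, {Q}, {R} …(+2); under {K} V still reaches {F,Q,R,S,Z} ∋ F.
size 2: {K,Q}, {K,R}, {K,S} …(+7); under {K,Q} V still reaches {F,R,S,Z} ∋ F.
V↔F cannot be blocked by any observed set — no back-door set.

V→F: no observed back-door set.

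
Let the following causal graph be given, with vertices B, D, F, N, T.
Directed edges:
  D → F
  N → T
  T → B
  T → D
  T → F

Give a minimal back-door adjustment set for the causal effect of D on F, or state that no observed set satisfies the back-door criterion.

D→F: minimal back-door set {T}.

desc(D)\{D}={F}; candidates ⊆ {B,N,T}.
size 0: {}; under {} D still reaches {B,F,N,T} ∋ F.
{T}: D⊥F given {T} in G with D→· removed — back-door holds.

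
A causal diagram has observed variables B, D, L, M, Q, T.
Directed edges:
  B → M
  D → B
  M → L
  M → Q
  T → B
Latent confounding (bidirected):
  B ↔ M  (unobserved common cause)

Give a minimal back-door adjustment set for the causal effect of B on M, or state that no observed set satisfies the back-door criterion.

B→M: no observed back-door set.

desc(B)\{B}={L,M,Q}; candidates ⊆ {D,T}.
B↔M: latent back-door arc(s) into B.
size 0: {}; under {} B still reaches {D,L,M,Q,T} ∋ M.
size 1: {D}, {T}; under {D} B still reaches {L,M,Q,T} ∋ M.
size 2: {D,T}; under {D,T} B still reaches {L,M,Q} ∋ M.
B↔M cannot be blocked by any observed set — no back-door set.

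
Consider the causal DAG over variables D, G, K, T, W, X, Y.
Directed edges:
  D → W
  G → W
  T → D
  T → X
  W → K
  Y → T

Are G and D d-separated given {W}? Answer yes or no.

No — G and D are d-connected given {W}.

Bayes-Ball from G | {W} reaches {D,T,X,Y}.
D ∈ reach(G|{W}) ⇒ G ⊥̸ D | {W}.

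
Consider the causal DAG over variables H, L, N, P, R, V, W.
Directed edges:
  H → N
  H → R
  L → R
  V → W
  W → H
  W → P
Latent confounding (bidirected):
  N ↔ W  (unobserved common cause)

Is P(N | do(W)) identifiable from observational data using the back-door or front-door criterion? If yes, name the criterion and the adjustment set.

P(N|do(W)): frontdoor, adjust for {H}.

desc(W)\{W}={H,N,P,R}; candidates ⊆ {L,V}.
W↔N: latent back-door arc(s) into W.
size 0: {}; under {} W still reaches {N,V} ∋ N.
size 1: {L}, {V}; under {L} W still reaches {N,V} ∋ N.
size 2: {L,V}; under {L,V} W still reaches {N} ∋ N.
W↔N cannot be blocked by any observed set — no back-door set.
{H}: (i) intercepts every directed W→N path; (ii) no back-door W→{H}; (iii) {W} blocks every back-door {H}→N. Front-door holds.
P(N|do(W)) = Σ_{H} P(H|W) Σ_{W'} P(N|H,W')P(W').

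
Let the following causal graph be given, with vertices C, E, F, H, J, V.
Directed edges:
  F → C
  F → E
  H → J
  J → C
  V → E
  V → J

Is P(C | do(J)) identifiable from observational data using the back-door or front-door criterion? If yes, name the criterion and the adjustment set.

P(C|do(J)): backdoor, adjust for ∅.

desc(J)\{J}={C}; candidates ⊆ {E,F,H,V}.
∅: J⊥C given ∅ in G with J→· removed — back-door holds.
P(C|do(J)) = P(C|J) — no adjustment needed.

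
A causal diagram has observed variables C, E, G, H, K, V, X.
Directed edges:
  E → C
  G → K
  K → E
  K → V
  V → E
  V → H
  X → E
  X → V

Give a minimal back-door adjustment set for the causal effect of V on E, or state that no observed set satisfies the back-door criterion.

V→E: minimal back-door set {K, X}.

desc(V)\{V}={C,E,H}; candidates ⊆ {G,K,X}.
size 0: {}; under {} V still reaches {C,E,G,K,X} ∋ E.
size 1: {G}, {K}, {X}; under {G} V still reaches {C,E,K,X} ∋ E.
{K,X}: V⊥E given {K,X} in G with V→· removed — back-door holds.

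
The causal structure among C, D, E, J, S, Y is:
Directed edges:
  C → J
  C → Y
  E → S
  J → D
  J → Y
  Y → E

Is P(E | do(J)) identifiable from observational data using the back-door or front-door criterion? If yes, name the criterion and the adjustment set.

desc(J)\{J}={D,E,S,Y}; candidates ⊆ {C}.
size 0: {}; under {} J still reaches {C,E,S,Y} ∋ E.
{C}: J⊥E given {C} in G with J→· removed — back-door holds.
P(E|do(J)) = Σ_{C} P(E|J,C)·P(C).

P(E|do(J)): backdoor, adjust for {C}.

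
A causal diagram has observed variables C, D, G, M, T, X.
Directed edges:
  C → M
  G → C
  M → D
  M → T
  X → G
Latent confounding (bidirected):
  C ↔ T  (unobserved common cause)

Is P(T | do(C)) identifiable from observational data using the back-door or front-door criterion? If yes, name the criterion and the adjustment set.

desc(C)\{C}={D,M,T}; candidates ⊆ {G,X}.
C↔T: latent back-door arc(s) into C.
size 0: {}; under {} C still reaches {G,T,X} ∋ T.
size 1: {G}, {X}; under {G} C still reaches {T} ∋ T.
size 2: {G,X}; under {G,X} C still reaches {T} ∋ T.
C↔T cannot be blocked by any observed set — no back-door set.
{M}: (i) intercepts every directed C→T path; (ii) no back-door C→{M}; (iii) {C} blocks every back-door {M}→T. Front-door holds.
P(T|do(C)) = Σ_{M} P(M|C) Σ_{C'} P(T|M,C')P(C').

P(T|do(C)): frontdoor, adjust for {M}.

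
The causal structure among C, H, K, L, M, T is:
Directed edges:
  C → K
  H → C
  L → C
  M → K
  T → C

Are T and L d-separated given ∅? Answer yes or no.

Yes — T ⊥ L | ∅.

Bayes-Ball from T | ∅ reaches {C,K}.
L ∉ reach(T|∅) ⇒ T ⊥ L | ∅.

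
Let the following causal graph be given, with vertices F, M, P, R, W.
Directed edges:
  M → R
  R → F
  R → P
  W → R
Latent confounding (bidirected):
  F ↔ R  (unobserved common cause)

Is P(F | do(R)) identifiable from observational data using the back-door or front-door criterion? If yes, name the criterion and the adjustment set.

P(F|do(R)): not identifiable (no BD/FD set).

desc(R)\{R}={F,P}; candidates ⊆ {M,W}.
R↔F: latent back-door arc(s) into R.
size 0: {}; under {} R still reaches {F,M,W} ∋ F.
size 1: {M}, {W}; under {M} R still reaches {F,W} ∋ F.
size 2: {M,W}; under {M,W} R still reaches {F} ∋ F.
R↔F cannot be blocked by any observed set — no back-door set.
No mediator lies on a directed R→…→F path.
Neither criterion identifies P(F|do(R)) in this graph.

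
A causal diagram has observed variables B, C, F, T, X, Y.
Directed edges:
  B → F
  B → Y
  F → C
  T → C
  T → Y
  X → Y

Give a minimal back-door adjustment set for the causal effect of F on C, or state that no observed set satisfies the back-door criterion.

desc(F)\{F}={C}; candidates ⊆ {B,T,X,Y}.
∅: F⊥C given ∅ in G with F→· removed — back-door holds.

F→C: minimal back-door set ∅.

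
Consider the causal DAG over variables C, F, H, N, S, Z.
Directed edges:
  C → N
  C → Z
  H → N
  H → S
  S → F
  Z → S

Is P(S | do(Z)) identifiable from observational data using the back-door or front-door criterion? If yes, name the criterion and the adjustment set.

P(S|do(Z)): backdoor, adjust for ∅.

desc(Z)\{Z}={F,S}; candidates ⊆ {C,H,N}.
∅: Z⊥S given ∅ in G with Z→· removed — back-door holds.
P(S|do(Z)) = P(S|Z) — no adjustment needed.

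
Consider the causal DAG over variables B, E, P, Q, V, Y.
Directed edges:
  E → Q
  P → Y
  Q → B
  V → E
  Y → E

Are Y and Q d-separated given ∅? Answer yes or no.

Bayes-Ball from Y | ∅ reaches {B,E,P,Q}.
Q ∈ reach(Y|∅) ⇒ Y ⊥̸ Q | ∅.

No — Y and Q are d-connected given ∅.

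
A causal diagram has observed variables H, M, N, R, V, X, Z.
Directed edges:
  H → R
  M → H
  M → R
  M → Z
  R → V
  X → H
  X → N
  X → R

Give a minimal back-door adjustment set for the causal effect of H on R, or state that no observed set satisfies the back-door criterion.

desc(H)\{H}={R,V}; candidates ⊆ {M,N,X,Z}.
size 0: {}; under {} H still reaches {M,N,R,V,X,Z} ∋ R.
size 1: {M}, {N}, {X} …(+1); under {M} H still reaches {N,R,V,X} ∋ R.
{M,X}: H⊥R given {M,X} in G with H→· removed — back-door holds.

H→R: minimal back-door set {M, X}.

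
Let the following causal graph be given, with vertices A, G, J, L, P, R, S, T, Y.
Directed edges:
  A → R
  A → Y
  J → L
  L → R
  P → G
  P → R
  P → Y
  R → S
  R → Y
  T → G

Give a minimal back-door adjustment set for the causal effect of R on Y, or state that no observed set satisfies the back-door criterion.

R→Y: minimal back-door set {A, P}.

desc(R)\{R}={S,Y}; candidates ⊆ {A,G,J,L,P,T}.
size 0: {}; under {} R still reaches {A,G,J,L,P,Y} ∋ Y.
size 1: {A}, {G}, {J} …(+3); under {A} R still reaches {G,J,L,P,Y} ∋ Y.
{A,P}: R⊥Y given {A,P} in G with R→· removed — back-door holds.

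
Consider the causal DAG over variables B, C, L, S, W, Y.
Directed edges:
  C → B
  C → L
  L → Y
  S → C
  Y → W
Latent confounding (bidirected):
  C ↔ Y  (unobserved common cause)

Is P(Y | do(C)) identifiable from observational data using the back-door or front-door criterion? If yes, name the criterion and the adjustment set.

P(Y|do(C)): frontdoor, adjust for {L}.

desc(C)\{C}={B,L,W,Y}; candidates ⊆ {S}.
C↔Y: latent back-door arc(s) into C.
size 0: {}; under {} C still reaches {S,W,Y} ∋ Y.
size 1: {S}; under {S} C still reaches {W,Y} ∋ Y.
C↔Y cannot be blocked by any observed set — no back-door set.
{L}: (i) intercepts every directed C→Y path; (ii) no back-door C→{L}; (iii) {C} blocks every back-door {L}→Y. Front-door holds.
P(Y|do(C)) = Σ_{L} P(L|C) Σ_{C'} P(Y|L,C')P(C').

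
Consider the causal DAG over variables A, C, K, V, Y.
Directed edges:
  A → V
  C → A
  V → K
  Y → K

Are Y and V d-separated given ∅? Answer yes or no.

Yes — Y ⊥ V | ∅.

Bayes-Ball from Y | ∅ reaches {K}.
V ∉ reach(Y|∅) ⇒ Y ⊥ V | ∅.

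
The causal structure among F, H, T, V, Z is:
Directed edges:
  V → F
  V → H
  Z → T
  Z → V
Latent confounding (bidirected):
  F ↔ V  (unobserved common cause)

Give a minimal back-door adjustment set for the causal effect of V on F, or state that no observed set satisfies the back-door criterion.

desc(V)\{V}={F,H}; candidates ⊆ {T,Z}.
V↔F: latent back-door arc(s) into V.
size 0: {}; under {} V still reaches {F,T,Z} ∋ F.
size 1: {T}, {Z}; under {T} V still reaches {F,Z} ∋ F.
size 2: {T,Z}; under {T,Z} V still reaches {F} ∋ F.
V↔F cannot be blocked by any observed set — no back-door set.

V→F: no observed back-door set.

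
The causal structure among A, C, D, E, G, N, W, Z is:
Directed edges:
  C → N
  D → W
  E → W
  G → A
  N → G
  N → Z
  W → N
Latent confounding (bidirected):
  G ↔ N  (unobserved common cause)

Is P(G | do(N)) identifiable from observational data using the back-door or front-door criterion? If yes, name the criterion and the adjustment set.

desc(N)\{N}={A,G,Z}; candidates ⊆ {C,D,E,W}.
N↔G: latent back-door arc(s) into N.
size 0: {}; under {} N still reaches {A,C,D,E,G,W} ∋ G.
size 1: {C}, {D}, {E} …(+1); under {C} N still reaches {A,D,E,G,W} ∋ G.
size 2: {C,D}, {C,E}, {C,W} …(+3); under {C,D} N still reaches {A,E,G,W} ∋ G.
N↔G cannot be blocked by any observed set — no back-door set.
No mediator lies on a directed N→…→G path.
Neither criterion identifies P(G|do(N)) in this graph.

P(G|do(N)): not identifiable (no BD/FD set).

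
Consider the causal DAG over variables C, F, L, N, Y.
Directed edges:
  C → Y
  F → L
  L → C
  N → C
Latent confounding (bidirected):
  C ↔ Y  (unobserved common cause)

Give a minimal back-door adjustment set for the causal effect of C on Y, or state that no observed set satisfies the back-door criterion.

C→Y: no observed back-door set.

desc(C)\{C}={Y}; candidates ⊆ {F,L,N}.
C↔Y: latent back-door arc(s) into C.
size 0: {}; under {} C still reaches {F,L,N,Y} ∋ Y.
size 1: {F}, {L}, {N}; under {F} C still reaches {L,N,Y} ∋ Y.
size 2: {F,L}, {F,N}, {L,N}; under {F,L} C still reaches {N,Y} ∋ Y.
C↔Y cannot be blocked by any observed set — no back-door set.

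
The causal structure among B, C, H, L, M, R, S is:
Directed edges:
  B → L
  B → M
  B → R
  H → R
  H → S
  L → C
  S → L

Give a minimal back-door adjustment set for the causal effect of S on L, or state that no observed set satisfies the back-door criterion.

S→L: minimal back-door set ∅.

desc(S)\{S}={C,L}; candidates ⊆ {B,H,M,R}.
∅: S⊥L given ∅ in G with S→· removed — back-door holds.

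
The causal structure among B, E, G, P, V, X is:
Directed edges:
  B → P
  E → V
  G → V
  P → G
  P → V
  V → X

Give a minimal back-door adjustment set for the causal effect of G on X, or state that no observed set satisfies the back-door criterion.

desc(G)\{G}={V,X}; candidates ⊆ {B,E,P}.
size 0: {}; under {} G still reaches {B,P,V,X} ∋ X.
{P}: G⊥X given {P} in G with G→· removed — back-door holds.

G→X: minimal back-door set {P}.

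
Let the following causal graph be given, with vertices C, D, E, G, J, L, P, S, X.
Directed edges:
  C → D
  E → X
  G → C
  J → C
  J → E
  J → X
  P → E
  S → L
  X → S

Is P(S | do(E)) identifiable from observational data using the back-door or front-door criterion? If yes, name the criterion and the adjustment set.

desc(E)\{E}={L,S,X}; candidates ⊆ {C,D,G,J,P}.
size 0: {}; under {} E still reaches {C,D,J,L,P,S,X} ∋ S.
{J}: E⊥S given {J} in G with E→· removed — back-door holds.
P(S|do(E)) = Σ_{J} P(S|E,J)·P(J).

P(S|do(E)): backdoor, adjust for {J}.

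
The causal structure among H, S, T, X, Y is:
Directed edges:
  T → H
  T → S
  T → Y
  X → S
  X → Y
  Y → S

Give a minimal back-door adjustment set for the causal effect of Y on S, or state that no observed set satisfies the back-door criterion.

Y→S: minimal back-door set {T, X}.

desc(Y)\{Y}={S}; candidates ⊆ {H,T,X}.
size 0: {}; under {} Y still reaches {H,S,T,X} ∋ S.
size 1: {H}, {T}, {X}; under {H} Y still reaches {S,T,X} ∋ S.
{T,X}: Y⊥S given {T,X} in G with Y→· removed — back-door holds.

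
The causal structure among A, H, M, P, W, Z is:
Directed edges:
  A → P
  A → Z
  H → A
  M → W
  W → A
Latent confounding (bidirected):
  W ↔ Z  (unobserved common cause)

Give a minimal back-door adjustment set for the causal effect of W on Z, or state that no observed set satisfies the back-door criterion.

desc(W)\{W}={A,P,Z}; candidates ⊆ {H,M}.
W↔Z: latent back-door arc(s) into W.
size 0: {}; under {} W still reaches {M,Z} ∋ Z.
size 1: {H}, {M}; under {H} W still reaches {M,Z} ∋ Z.
size 2: {H,M}; under {H,M} W still reaches {Z} ∋ Z.
W↔Z cannot be blocked by any observed set — no back-door set.

W→Z: no observed back-door set.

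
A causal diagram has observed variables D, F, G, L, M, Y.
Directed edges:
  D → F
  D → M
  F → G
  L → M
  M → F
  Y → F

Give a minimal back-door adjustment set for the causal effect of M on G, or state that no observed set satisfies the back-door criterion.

M→G: minimal back-door set {D}.

desc(M)\{M}={F,G}; candidates ⊆ {D,L,Y}.
size 0: {}; under {} M still reaches {D,F,G,L} ∋ G.
{D}: M⊥G given {D} in G with M→· removed — back-door holds.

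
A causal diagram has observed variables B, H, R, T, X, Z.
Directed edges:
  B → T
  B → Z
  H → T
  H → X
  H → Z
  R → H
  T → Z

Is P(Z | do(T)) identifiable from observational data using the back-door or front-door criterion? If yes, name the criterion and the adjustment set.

P(Z|do(T)): backdoor, adjust for {B, H}.

desc(T)\{T}={Z}; candidates ⊆ {B,H,R,X}.
size 0: {}; under {} T still reaches {B,H,R,X,Z} ∋ Z.
size 1: {B}, {H}, {R} …(+1); under {B} T still reaches {H,R,X,Z} ∋ Z.
{B,H}: T⊥Z given {B,H} in G with T→· removed — back-door holds.
P(Z|do(T)) = Σ_{B,H} P(Z|T,B,H)·P(B,H).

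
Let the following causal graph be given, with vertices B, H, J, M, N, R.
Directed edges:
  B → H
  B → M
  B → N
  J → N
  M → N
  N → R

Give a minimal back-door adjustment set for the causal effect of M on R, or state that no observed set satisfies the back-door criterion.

desc(M)\{M}={N,R}; candidates ⊆ {B,H,J}.
size 0: {}; under {} M still reaches {B,H,N,R} ∋ R.
{B}: M⊥R given {B} in G with M→· removed — back-door holds.

M→R: minimal back-door set {B}.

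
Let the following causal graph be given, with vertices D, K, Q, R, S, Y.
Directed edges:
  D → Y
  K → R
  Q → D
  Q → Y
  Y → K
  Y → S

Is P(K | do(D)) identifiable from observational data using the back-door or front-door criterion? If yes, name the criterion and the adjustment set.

P(K|do(D)): backdoor, adjust for {Q}.

desc(D)\{D}={K,R,S,Y}; candidates ⊆ {Q}.
size 0: {}; under {} D still reaches {K,Q,R,S,Y} ∋ K.
{Q}: D⊥K given {Q} in G with D→· removed — back-door holds.
P(K|do(D)) = Σ_{Q} P(K|D,Q)·P(Q).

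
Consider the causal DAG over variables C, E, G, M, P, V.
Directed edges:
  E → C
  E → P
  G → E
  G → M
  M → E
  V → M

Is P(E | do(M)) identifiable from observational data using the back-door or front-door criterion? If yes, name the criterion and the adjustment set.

P(E|do(M)): backdoor, adjust for {G}.

desc(M)\{M}={C,E,P}; candidates ⊆ {G,V}.
size 0: {}; under {} M still reaches {C,E,G,P,V} ∋ E.
{G}: M⊥E given {G} in G with M→· removed — back-door holds.
P(E|do(M)) = Σ_{G} P(E|M,G)·P(G).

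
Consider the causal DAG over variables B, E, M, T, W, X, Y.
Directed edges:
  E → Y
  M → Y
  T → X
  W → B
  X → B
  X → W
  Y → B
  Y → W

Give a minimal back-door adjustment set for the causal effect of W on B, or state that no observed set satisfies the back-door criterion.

W→B: minimal back-door set {X, Y}.

desc(W)\{W}={B}; candidates ⊆ {E,M,T,X,Y}.
size 0: {}; under {} W still reaches {B,E,M,T,X,Y} ∋ B.
size 1: {E}, {M}, {T} …(+2); under {E} W still reaches {B,M,T,X,Y} ∋ B.
{X,Y}: W⊥B given {X,Y} in G with W→· removed — back-door holds.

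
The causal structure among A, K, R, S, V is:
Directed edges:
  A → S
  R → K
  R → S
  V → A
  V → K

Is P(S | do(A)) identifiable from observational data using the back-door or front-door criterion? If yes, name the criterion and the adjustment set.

P(S|do(A)): backdoor, adjust for ∅.

desc(A)\{A}={S}; candidates ⊆ {K,R,V}.
∅: A⊥S given ∅ in G with A→· removed — back-door holds.
P(S|do(A)) = P(S|A) — no adjustment needed.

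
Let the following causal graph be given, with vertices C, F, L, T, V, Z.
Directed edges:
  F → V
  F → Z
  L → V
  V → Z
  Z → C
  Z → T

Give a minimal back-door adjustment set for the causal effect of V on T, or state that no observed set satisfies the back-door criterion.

desc(V)\{V}={C,T,Z}; candidates ⊆ {F,L}.
size 0: {}; under {} V still reaches {C,F,L,T,Z} ∋ T.
{F}: V⊥T given {F} in G with V→· removed — back-door holds.

V→T: minimal back-door set {F}.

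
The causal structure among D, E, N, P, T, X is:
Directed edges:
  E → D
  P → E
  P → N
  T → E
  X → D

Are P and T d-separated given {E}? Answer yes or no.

No — P and T are d-connected given {E}.

Bayes-Ball from P | {E} reaches {N,T}.
T ∈ reach(P|{E}) ⇒ P ⊥̸ T | {E}.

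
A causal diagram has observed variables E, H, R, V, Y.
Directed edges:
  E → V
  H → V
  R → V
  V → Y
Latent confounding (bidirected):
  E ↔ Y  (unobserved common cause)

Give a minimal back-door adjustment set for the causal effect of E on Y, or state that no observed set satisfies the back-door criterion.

E→Y: no observed back-door set.

desc(E)\{E}={V,Y}; candidates ⊆ {H,R}.
E↔Y: latent back-door arc(s) into E.
size 0: {}; under {} E still reaches {Y} ∋ Y.
size 1: {H}, {R}; under {H} E still reaches {Y} ∋ Y.
size 2: {H,R}; under {H,R} E still reaches {Y} ∋ Y.
E↔Y cannot be blocked by any observed set — no back-door set.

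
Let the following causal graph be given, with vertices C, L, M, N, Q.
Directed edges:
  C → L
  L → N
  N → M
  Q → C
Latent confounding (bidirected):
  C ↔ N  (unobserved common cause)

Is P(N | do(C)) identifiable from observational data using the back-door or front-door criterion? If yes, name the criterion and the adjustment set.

desc(C)\{C}={L,M,N}; candidates ⊆ {Q}.
C↔N: latent back-door arc(s) into C.
size 0: {}; under {} C still reaches {M,N,Q} ∋ N.
size 1: {Q}; under {Q} C still reaches {M,N} ∋ N.
C↔N cannot be blocked by any observed set — no back-door set.
{L}: (i) intercepts every directed C→N path; (ii) no back-door C→{L}; (iii) {C} blocks every back-door {L}→N. Front-door holds.
P(N|do(C)) = Σ_{L} P(L|C) Σ_{C'} P(N|L,C')P(C').

P(N|do(C)): frontdoor, adjust for {L}.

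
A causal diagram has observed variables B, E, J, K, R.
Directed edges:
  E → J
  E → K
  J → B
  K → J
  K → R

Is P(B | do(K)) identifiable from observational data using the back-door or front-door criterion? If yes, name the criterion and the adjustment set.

desc(K)\{K}={B,J,R}; candidates ⊆ {E}.
size 0: {}; under {} K still reaches {B,E,J} ∋ B.
{E}: K⊥B given {E} in G with K→· removed — back-door holds.
P(B|do(K)) = Σ_{E} P(B|K,E)·P(E).

P(B|do(K)): backdoor, adjust for {E}.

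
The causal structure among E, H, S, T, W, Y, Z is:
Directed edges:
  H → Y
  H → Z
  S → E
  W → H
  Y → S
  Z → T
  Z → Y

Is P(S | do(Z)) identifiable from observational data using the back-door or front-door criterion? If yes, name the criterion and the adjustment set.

desc(Z)\{Z}={E,S,T,Y}; candidates ⊆ {H,W}.
size 0: {}; under {} Z still reaches {E,H,S,W,Y} ∋ S.
{H}: Z⊥S given {H} in G with Z→· removed — back-door holds.
P(S|do(Z)) = Σ_{H} P(S|Z,H)·P(H).

P(S|do(Z)): backdoor, adjust for {H}.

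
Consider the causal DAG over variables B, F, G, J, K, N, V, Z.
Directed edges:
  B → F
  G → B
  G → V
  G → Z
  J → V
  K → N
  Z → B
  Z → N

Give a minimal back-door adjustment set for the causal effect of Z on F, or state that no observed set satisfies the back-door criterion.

desc(Z)\{Z}={B,F,N}; candidates ⊆ {G,J,K,V}.
size 0: {}; under {} Z still reaches {B,F,G,V} ∋ F.
{G}: Z⊥F given {G} in G with Z→· removed — back-door holds.

Z→F: minimal back-door set {G}.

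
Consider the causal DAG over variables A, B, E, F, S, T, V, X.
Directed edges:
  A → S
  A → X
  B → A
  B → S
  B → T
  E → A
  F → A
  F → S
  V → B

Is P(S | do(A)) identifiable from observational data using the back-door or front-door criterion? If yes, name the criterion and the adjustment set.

desc(A)\{A}={S,X}; candidates ⊆ {B,E,F,T,V}.
size 0: {}; under {} A still reaches {B,E,F,S,T,V} ∋ S.
size 1: {B}, {E}, {F} …(+2); under {B} A still reaches {E,F,S} ∋ S.
{B,F}: A⊥S given {B,F} in G with A→· removed — back-door holds.
P(S|do(A)) = Σ_{B,F} P(S|A,B,F)·P(B,F).

P(S|do(A)): backdoor, adjust for {B, F}.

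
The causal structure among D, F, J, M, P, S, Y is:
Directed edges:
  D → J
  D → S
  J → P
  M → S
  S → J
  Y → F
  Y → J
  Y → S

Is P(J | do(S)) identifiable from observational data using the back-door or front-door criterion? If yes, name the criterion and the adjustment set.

P(J|do(S)): backdoor, adjust for {D, Y}.

desc(S)\{S}={J,P}; candidates ⊆ {D,F,M,Y}.
size 0: {}; under {} S still reaches {D,F,J,M,P,Y} ∋ J.
size 1: {D}, {F}, {M} …(+1); under {D} S still reaches {F,J,M,P,Y} ∋ J.
{D,Y}: S⊥J given {D,Y} in G with S→· removed — back-door holds.
P(J|do(S)) = Σ_{D,Y} P(J|S,D,Y)·P(D,Y).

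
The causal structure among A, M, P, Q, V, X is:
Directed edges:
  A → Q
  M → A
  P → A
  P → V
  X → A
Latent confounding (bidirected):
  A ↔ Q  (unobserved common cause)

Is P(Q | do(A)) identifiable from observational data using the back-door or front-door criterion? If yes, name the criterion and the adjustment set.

desc(A)\{A}={Q}; candidates ⊆ {M,P,V,X}.
A↔Q: latent back-door arc(s) into A.
size 0: {}; under {} A still reaches {M,P,Q,V,X} ∋ Q.
size 1: {M}, {P}, {V} …(+1); under {M} A still reaches {P,Q,V,X} ∋ Q.
size 2: {M,P}, {M,V}, {M,X} …(+3); under {M,P} A still reaches {Q,X} ∋ Q.
A↔Q cannot be blocked by any observed set — no back-door set.
No mediator lies on a directed A→…→Q path.
Neither criterion identifies P(Q|do(A)) in this graph.

P(Q|do(A)): not identifiable (no BD/FD set).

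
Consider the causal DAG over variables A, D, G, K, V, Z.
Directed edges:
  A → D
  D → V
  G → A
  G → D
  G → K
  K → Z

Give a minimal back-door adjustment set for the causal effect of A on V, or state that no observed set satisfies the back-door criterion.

desc(A)\{A}={D,V}; candidates ⊆ {G,K,Z}.
size 0: {}; under {} A still reaches {D,G,K,V,Z} ∋ V.
{G}: A⊥V given {G} in G with A→· removed — back-door holds.

A→V: minimal back-door set {G}.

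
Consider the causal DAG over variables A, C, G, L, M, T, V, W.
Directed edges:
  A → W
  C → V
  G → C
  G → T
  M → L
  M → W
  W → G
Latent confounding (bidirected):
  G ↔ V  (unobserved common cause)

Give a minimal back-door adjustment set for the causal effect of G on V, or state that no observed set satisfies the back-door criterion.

G→V: no observed back-door set.

desc(G)\{G}={C,T,V}; candidates ⊆ {A,L,M,W}.
G↔V: latent back-door arc(s) into G.
size 0: {}; under {} G still reaches {A,L,M,V,W} ∋ V.
size 1: {A}, {L}, {M} …(+1); under {A} G still reaches {L,M,V,W} ∋ V.
size 2: {A,L}, {A,M}, {A,W} …(+3); under {A,L} G still reaches {M,V,W} ∋ V.
G↔V cannot be blocked by any observed set — no back-door set.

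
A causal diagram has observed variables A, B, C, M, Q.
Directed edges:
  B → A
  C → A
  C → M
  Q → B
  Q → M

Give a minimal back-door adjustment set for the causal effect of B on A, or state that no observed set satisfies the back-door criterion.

desc(B)\{B}={A}; candidates ⊆ {C,M,Q}.
∅: B⊥A given ∅ in G with B→· removed — back-door holds.

B→A: minimal back-door set ∅.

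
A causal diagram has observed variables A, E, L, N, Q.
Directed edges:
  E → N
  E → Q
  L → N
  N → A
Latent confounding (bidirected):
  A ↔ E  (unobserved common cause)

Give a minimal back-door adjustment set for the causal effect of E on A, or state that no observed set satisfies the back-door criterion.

desc(E)\{E}={A,N,Q}; candidates ⊆ {L}.
E↔A: latent back-door arc(s) into E.
size 0: {}; under {} E still reaches {A} ∋ A.
size 1: {L}; under {L} E still reaches {A} ∋ A.
E↔A cannot be blocked by any observed set — no back-door set.

E→A: no observed back-door set.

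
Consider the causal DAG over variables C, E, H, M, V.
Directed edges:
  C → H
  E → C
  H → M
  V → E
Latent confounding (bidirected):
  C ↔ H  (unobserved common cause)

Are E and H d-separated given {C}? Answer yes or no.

No — E and H are d-connected given {C}.

Bayes-Ball from E | {C} reaches {H,M,V}.
H ∈ reach(E|{C}) ⇒ E ⊥̸ H | {C}.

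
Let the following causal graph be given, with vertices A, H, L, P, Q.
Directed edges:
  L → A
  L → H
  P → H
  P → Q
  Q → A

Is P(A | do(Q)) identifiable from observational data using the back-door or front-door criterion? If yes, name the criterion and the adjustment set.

P(A|do(Q)): backdoor, adjust for ∅.

desc(Q)\{Q}={A}; candidates ⊆ {H,L,P}.
∅: Q⊥A given ∅ in G with Q→· removed — back-door holds.
P(A|do(Q)) = P(A|Q) — no adjustment needed.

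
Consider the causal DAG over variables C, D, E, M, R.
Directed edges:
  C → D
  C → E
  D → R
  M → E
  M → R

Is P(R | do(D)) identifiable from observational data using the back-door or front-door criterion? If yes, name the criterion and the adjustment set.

desc(D)\{D}={R}; candidates ⊆ {C,E,M}.
∅: D⊥R given ∅ in G with D→· removed — back-door holds.
P(R|do(D)) = P(R|D) — no adjustment needed.

P(R|do(D)): backdoor, adjust for ∅.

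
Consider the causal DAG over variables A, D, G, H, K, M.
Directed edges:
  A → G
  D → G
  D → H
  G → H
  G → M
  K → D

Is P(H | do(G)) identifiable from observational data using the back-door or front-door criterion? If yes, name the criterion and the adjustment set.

P(H|do(G)): backdoor, adjust for {D}.

desc(G)\{G}={H,M}; candidates ⊆ {A,D,K}.
size 0: {}; under {} G still reaches {A,D,H,K} ∋ H.
{D}: G⊥H given {D} in G with G→· removed — back-door holds.
P(H|do(G)) = Σ_{D} P(H|G,D)·P(D).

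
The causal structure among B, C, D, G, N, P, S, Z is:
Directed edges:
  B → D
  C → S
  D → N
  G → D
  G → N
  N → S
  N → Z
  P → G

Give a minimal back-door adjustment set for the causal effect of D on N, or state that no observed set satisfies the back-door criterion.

desc(D)\{D}={N,S,Z}; candidates ⊆ {B,C,G,P}.
size 0: {}; under {} D still reaches {B,G,N,P,S,Z} ∋ N.
{G}: D⊥N given {G} in G with D→· removed — back-door holds.

D→N: minimal back-door set {G}.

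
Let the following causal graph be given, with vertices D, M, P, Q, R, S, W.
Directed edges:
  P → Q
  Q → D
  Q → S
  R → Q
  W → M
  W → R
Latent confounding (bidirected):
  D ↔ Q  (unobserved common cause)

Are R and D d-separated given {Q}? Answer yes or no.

No — R and D are d-connected given {Q}.

Bayes-Ball from R | {Q} reaches {D,M,P,W}.
D ∈ reach(R|{Q}) ⇒ R ⊥̸ D | {Q}.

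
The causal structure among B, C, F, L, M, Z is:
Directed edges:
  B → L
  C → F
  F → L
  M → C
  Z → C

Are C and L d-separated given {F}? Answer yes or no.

Bayes-Ball from C | {F} reaches {M,Z}.
L ∉ reach(C|{F}) ⇒ C ⊥ L | {F}.

Yes — C ⊥ L | {F}.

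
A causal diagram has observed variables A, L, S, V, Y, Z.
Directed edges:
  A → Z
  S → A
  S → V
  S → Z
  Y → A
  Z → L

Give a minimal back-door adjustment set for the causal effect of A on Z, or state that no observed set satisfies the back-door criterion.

desc(A)\{A}={L,Z}; candidates ⊆ {S,V,Y}.
size 0: {}; under {} A still reaches {L,S,V,Y,Z} ∋ Z.
{S}: A⊥Z given {S} in G with A→· removed — back-door holds.

A→Z: minimal back-door set {S}.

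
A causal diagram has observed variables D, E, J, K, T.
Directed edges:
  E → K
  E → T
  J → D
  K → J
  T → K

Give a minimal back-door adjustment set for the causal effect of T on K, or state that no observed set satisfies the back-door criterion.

T→K: minimal back-door set {E}.

desc(T)\{T}={D,J,K}; candidates ⊆ {E}.
size 0: {}; under {} T still reaches {D,E,J,K} ∋ K.
{E}: T⊥K given {E} in G with T→· removed — back-door holds.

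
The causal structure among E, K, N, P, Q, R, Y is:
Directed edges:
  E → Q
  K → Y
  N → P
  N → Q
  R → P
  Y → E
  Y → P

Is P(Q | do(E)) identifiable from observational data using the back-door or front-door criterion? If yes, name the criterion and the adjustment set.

P(Q|do(E)): backdoor, adjust for ∅.

desc(E)\{E}={Q}; candidates ⊆ {K,N,P,R,Y}.
∅: E⊥Q given ∅ in G with E→· removed — back-door holds.
P(Q|do(E)) = P(Q|E) — no adjustment needed.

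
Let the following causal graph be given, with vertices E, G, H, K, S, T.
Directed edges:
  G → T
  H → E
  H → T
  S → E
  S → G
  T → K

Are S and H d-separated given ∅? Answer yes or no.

Yes — S ⊥ H | ∅.

Bayes-Ball from S | ∅ reaches {E,G,K,T}.
H ∉ reach(S|∅) ⇒ S ⊥ H | ∅.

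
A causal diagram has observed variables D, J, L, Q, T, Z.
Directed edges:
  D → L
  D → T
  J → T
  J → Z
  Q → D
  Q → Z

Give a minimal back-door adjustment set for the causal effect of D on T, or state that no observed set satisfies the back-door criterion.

D→T: minimal back-door set ∅.

desc(D)\{D}={L,T}; candidates ⊆ {J,Q,Z}.
∅: D⊥T given ∅ in G with D→· removed — back-door holds.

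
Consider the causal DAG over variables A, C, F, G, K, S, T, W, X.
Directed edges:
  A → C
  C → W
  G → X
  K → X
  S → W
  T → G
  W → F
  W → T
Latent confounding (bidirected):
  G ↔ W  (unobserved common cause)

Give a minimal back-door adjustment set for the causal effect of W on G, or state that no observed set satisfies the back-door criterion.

desc(W)\{W}={F,G,T,X}; candidates ⊆ {A,C,K,S}.
W↔G: latent back-door arc(s) into W.
size 0: {}; under {} W still reaches {A,C,G,S,X} ∋ G.
size 1: {A}, {C}, {K} …(+1); under {A} W still reaches {C,G,S,X} ∋ G.
size 2: {A,C}, {A,K}, {A,S} …(+3); under {A,C} W still reaches {G,S,X} ∋ G.
W↔G cannot be blocked by any observed set — no back-door set.

W→G: no observed back-door set.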